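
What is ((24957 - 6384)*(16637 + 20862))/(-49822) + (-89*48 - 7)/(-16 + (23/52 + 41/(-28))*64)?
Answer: -2570020836229/184540688 ≈ -13927.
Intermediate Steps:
((24957 - 6384)*(16637 + 20862))/(-49822) + (-89*48 - 7)/(-16 + (23/52 + 41/(-28))*64) = (18573*37499)*(-1/49822) + (-4272 - 7)/(-16 + (23*(1/52) + 41*(-1/28))*64) = 696468927*(-1/49822) - 4279/(-16 + (23/52 - 41/28)*64) = -696468927/49822 - 4279/(-16 - 93/91*64) = -696468927/49822 - 4279/(-16 - 5952/91) = -696468927/49822 - 4279/(-7408/91) = -696468927/49822 - 4279*(-91/7408) = -696468927/49822 + 389389/7408 = -2570020836229/184540688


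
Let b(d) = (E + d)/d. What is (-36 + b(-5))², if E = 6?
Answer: 32761/25 ≈ 1310.4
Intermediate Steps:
b(d) = (6 + d)/d
(-36 + b(-5))² = (-36 + (6 - 5)/(-5))² = (-36 - ⅕*1)² = (-36 - ⅕)² = (-181/5)² = 32761/25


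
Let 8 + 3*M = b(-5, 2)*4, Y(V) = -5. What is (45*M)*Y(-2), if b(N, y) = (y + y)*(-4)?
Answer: 5400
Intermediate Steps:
b(N, y) = -8*y (b(N, y) = (2*y)*(-4) = -8*y)
M = -24 (M = -8/3 + (-8*2*4)/3 = -8/3 + (-16*4)/3 = -8/3 + (⅓)*(-64) = -8/3 - 64/3 = -24)
(45*M)*Y(-2) = (45*(-24))*(-5) = -1080*(-5) = 5400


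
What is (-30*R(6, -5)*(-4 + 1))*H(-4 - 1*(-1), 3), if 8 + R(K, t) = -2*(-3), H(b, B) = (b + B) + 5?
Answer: -900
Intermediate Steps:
H(b, B) = 5 + B + b (H(b, B) = (B + b) + 5 = 5 + B + b)
R(K, t) = -2 (R(K, t) = -8 - 2*(-3) = -8 + 6 = -2)
(-30*R(6, -5)*(-4 + 1))*H(-4 - 1*(-1), 3) = (-(-60)*(-4 + 1))*(5 + 3 + (-4 - 1*(-1))) = (-(-60)*(-3))*(5 + 3 + (-4 + 1)) = (-30*6)*(5 + 3 - 3) = -180*5 = -900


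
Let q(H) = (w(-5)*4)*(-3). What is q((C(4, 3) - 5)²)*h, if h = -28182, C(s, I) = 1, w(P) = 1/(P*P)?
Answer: 338184/25 ≈ 13527.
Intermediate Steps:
w(P) = P⁻²
q(H) = -12/25 (q(H) = (4/(-5)²)*(-3) = ((1/25)*4)*(-3) = (4/25)*(-3) = -12/25)
q((C(4, 3) - 5)²)*h = -12/25*(-28182) = 338184/25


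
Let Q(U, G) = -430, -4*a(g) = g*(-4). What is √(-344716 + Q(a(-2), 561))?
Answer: I*√345146 ≈ 587.49*I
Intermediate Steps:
a(g) = g (a(g) = -g*(-4)/4 = -(-1)*g = g)
√(-344716 + Q(a(-2), 561)) = √(-344716 - 430) = √(-345146) = I*√345146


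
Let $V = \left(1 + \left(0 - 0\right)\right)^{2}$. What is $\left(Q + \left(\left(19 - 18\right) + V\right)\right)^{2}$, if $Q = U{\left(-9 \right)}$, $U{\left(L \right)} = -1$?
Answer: $1$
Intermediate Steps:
$V = 1$ ($V = \left(1 + \left(0 + 0\right)\right)^{2} = \left(1 + 0\right)^{2} = 1^{2} = 1$)
$Q = -1$
$\left(Q + \left(\left(19 - 18\right) + V\right)\right)^{2} = \left(-1 + \left(\left(19 - 18\right) + 1\right)\right)^{2} = \left(-1 + \left(1 + 1\right)\right)^{2} = \left(-1 + 2\right)^{2} = 1^{2} = 1$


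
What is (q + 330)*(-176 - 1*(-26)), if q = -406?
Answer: 11400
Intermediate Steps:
(q + 330)*(-176 - 1*(-26)) = (-406 + 330)*(-176 - 1*(-26)) = -76*(-176 + 26) = -76*(-150) = 11400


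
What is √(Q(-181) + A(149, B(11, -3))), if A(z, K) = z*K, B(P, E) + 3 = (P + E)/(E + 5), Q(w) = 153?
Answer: √302 ≈ 17.378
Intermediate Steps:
B(P, E) = -3 + (E + P)/(5 + E) (B(P, E) = -3 + (P + E)/(E + 5) = -3 + (E + P)/(5 + E))
A(z, K) = K*z
√(Q(-181) + A(149, B(11, -3))) = √(153 + ((-15 + 11 - 2*(-3))/(5 - 3))*149) = √(153 + ((-15 + 11 + 6)/2)*149) = √(153 + ((½)*2)*149) = √(153 + 1*149) = √(153 + 149) = √302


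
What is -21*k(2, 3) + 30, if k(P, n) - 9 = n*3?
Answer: -348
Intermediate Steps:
k(P, n) = 9 + 3*n (k(P, n) = 9 + n*3 = 9 + 3*n)
-21*k(2, 3) + 30 = -21*(9 + 3*3) + 30 = -21*(9 + 9) + 30 = -21*18 + 30 = -378 + 30 = -348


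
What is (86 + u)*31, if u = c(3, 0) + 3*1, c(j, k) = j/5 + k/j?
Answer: 13888/5 ≈ 2777.6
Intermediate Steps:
c(j, k) = j/5 + k/j (c(j, k) = j*(⅕) + k/j = j/5 + k/j)
u = 18/5 (u = ((⅕)*3 + 0/3) + 3*1 = (⅗ + 0*(⅓)) + 3 = (⅗ + 0) + 3 = ⅗ + 3 = 18/5 ≈ 3.6000)
(86 + u)*31 = (86 + 18/5)*31 = (448/5)*31 = 13888/5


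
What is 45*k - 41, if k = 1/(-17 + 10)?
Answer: -332/7 ≈ -47.429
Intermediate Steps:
k = -1/7 (k = 1/(-7) = -1/7 ≈ -0.14286)
45*k - 41 = 45*(-1/7) - 41 = -45/7 - 41 = -332/7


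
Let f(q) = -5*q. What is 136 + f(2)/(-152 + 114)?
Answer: 2589/19 ≈ 136.26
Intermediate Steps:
136 + f(2)/(-152 + 114) = 136 + (-5*2)/(-152 + 114) = 136 - 10/(-38) = 136 - 1/38*(-10) = 136 + 5/19 = 2589/19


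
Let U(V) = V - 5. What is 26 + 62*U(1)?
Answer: -222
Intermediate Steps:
U(V) = -5 + V
26 + 62*U(1) = 26 + 62*(-5 + 1) = 26 + 62*(-4) = 26 - 248 = -222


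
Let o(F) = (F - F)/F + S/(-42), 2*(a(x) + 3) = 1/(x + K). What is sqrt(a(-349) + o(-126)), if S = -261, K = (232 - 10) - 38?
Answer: sqrt(4283895)/1155 ≈ 1.7920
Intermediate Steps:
K = 184 (K = 222 - 38 = 184)
a(x) = -3 + 1/(2*(184 + x)) (a(x) = -3 + 1/(2*(x + 184)) = -3 + 1/(2*(184 + x)))
o(F) = 87/14 (o(F) = (F - F)/F - 261/(-42) = 0/F - 261*(-1/42) = 0 + 87/14 = 87/14)
sqrt(a(-349) + o(-126)) = sqrt((-1103 - 6*(-349))/(2*(184 - 349)) + 87/14) = sqrt((1/2)*(-1103 + 2094)/(-165) + 87/14) = sqrt((1/2)*(-1/165)*991 + 87/14) = sqrt(-991/330 + 87/14) = sqrt(3709/1155) = sqrt(4283895)/1155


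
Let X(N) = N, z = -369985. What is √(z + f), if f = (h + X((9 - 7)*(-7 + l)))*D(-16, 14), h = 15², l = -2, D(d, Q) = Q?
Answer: 229*I*√7 ≈ 605.88*I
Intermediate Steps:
h = 225
f = 2898 (f = (225 + (9 - 7)*(-7 - 2))*14 = (225 + 2*(-9))*14 = (225 - 18)*14 = 207*14 = 2898)
√(z + f) = √(-369985 + 2898) = √(-367087) = 229*I*√7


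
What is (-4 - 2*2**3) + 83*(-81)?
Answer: -6743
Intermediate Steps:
(-4 - 2*2**3) + 83*(-81) = (-4 - 2*8) - 6723 = (-4 - 16) - 6723 = -20 - 6723 = -6743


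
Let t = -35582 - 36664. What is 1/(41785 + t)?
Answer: -1/30461 ≈ -3.2829e-5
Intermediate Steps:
t = -72246
1/(41785 + t) = 1/(41785 - 72246) = 1/(-30461) = -1/30461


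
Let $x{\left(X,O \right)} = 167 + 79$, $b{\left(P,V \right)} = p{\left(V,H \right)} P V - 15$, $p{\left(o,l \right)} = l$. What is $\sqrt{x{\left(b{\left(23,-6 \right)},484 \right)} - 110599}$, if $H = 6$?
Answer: $i \sqrt{110353} \approx 332.19 i$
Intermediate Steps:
$b{\left(P,V \right)} = -15 + 6 P V$ ($b{\left(P,V \right)} = 6 P V - 15 = -15 + 6 P V$)
$x{\left(X,O \right)} = 246$
$\sqrt{x{\left(b{\left(23,-6 \right)},484 \right)} - 110599} = \sqrt{246 - 110599} = \sqrt{-110353} = i \sqrt{110353}$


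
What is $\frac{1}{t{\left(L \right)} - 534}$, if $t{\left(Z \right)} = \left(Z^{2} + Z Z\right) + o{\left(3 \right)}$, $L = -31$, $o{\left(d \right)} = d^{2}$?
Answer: $\frac{1}{1397} \approx 0.00071582$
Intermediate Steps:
$t{\left(Z \right)} = 9 + 2 Z^{2}$ ($t{\left(Z \right)} = \left(Z^{2} + Z Z\right) + 3^{2} = \left(Z^{2} + Z^{2}\right) + 9 = 2 Z^{2} + 9 = 9 + 2 Z^{2}$)
$\frac{1}{t{\left(L \right)} - 534} = \frac{1}{\left(9 + 2 \left(-31\right)^{2}\right) - 534} = \frac{1}{\left(9 + 2 \cdot 961\right) - 534} = \frac{1}{\left(9 + 1922\right) - 534} = \frac{1}{1931 - 534} = \frac{1}{1397}$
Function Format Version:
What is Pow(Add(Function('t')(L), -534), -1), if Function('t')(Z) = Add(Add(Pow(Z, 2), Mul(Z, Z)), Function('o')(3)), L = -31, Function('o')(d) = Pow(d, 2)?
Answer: Rational(1, 1397) ≈ 0.00071582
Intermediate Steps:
Function('t')(Z) = Add(9, Mul(2, Pow(Z, 2))) (Function('t')(Z) = Add(Add(Pow(Z, 2), Mul(Z, Z)), Pow(3, 2)) = Add(Add(Pow(Z, 2), Pow(Z, 2)), 9) = Add(Mul(2, Pow(Z, 2)), 9) = Add(9, Mul(2, Pow(Z, 2))))
Pow(Add(Function('t')(L), -534), -1) = Pow(Add(Add(9, Mul(2, Pow(-31, 2))), -534), -1) = Pow(Add(Add(9, Mul(2, 961)), -534), -1) = Pow(Add(Add(9, 1922), -534), -1) = Pow(Add(1931, -534), -1) = Pow(1397, -1) = Rational(1, 1397)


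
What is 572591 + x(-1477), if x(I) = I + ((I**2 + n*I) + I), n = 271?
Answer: 2350899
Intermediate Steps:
x(I) = I**2 + 273*I (x(I) = I + ((I**2 + 271*I) + I) = I + (I**2 + 272*I) = I**2 + 273*I)
572591 + x(-1477) = 572591 - 1477*(273 - 1477) = 572591 - 1477*(-1204) = 572591 + 1778308 = 2350899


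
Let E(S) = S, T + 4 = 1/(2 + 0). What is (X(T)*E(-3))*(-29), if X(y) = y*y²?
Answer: -29841/8 ≈ -3730.1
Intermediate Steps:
T = -7/2 (T = -4 + 1/(2 + 0) = -4 + 1/2 = -4 + ½ = -7/2 ≈ -3.5000)
X(y) = y³
(X(T)*E(-3))*(-29) = ((-7/2)³*(-3))*(-29) = -343/8*(-3)*(-29) = (1029/8)*(-29) = -29841/8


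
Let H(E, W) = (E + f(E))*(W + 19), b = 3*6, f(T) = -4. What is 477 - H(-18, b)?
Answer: 1291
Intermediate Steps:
b = 18
H(E, W) = (-4 + E)*(19 + W) (H(E, W) = (E - 4)*(W + 19) = (-4 + E)*(19 + W))
477 - H(-18, b) = 477 - (-76 - 4*18 + 19*(-18) - 18*18) = 477 - (-76 - 72 - 342 - 324) = 477 - 1*(-814) = 477 + 814 = 1291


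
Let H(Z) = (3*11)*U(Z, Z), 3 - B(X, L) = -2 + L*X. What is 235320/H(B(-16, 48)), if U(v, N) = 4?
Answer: 19610/11 ≈ 1782.7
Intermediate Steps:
B(X, L) = 5 - L*X (B(X, L) = 3 - (-2 + L*X) = 3 + (2 - L*X) = 5 - L*X)
H(Z) = 132 (H(Z) = (3*11)*4 = 33*4 = 132)
235320/H(B(-16, 48)) = 235320/132 = 235320*(1/132) = 19610/11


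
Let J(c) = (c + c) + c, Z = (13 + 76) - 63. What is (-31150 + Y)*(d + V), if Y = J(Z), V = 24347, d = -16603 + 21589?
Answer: -911434976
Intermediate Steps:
d = 4986
Z = 26 (Z = 89 - 63 = 26)
J(c) = 3*c (J(c) = 2*c + c = 3*c)
Y = 78 (Y = 3*26 = 78)
(-31150 + Y)*(d + V) = (-31150 + 78)*(4986 + 24347) = -31072*29333 = -911434976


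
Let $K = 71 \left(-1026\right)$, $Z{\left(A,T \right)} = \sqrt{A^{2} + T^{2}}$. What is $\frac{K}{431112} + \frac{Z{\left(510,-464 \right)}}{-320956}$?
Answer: $- \frac{171}{1012} - \frac{\sqrt{118849}}{160478} \approx -0.17112$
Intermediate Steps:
$K = -72846$
$\frac{K}{431112} + \frac{Z{\left(510,-464 \right)}}{-320956} = - \frac{72846}{431112} + \frac{\sqrt{510^{2} + \left(-464\right)^{2}}}{-320956} = \left(-72846\right) \frac{1}{431112} + \sqrt{260100 + 215296} \left(- \frac{1}{320956}\right) = - \frac{171}{1012} + \sqrt{475396} \left(- \frac{1}{320956}\right) = - \frac{171}{1012} + 2 \sqrt{118849} \left(- \frac{1}{320956}\right) = - \frac{171}{1012} - \frac{\sqrt{118849}}{160478}$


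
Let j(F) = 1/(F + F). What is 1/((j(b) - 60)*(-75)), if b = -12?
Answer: 8/36025 ≈ 0.00022207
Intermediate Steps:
j(F) = 1/(2*F)
1/((j(b) - 60)*(-75)) = 1/(((1/2)/(-12) - 60)*(-75)) = 1/(((1/2)*(-1/12) - 60)*(-75)) = 1/((-1/24 - 60)*(-75)) = 1/(-1441/24*(-75)) = 1/(36025/8) = 8/36025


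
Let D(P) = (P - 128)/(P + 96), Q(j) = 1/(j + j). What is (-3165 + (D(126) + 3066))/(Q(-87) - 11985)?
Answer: 91060/11022781 ≈ 0.0082611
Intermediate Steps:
Q(j) = 1/(2*j)
D(P) = (-128 + P)/(96 + P)
(-3165 + (D(126) + 3066))/(Q(-87) - 11985) = (-3165 + ((-128 + 126)/(96 + 126) + 3066))/((½)/(-87) - 11985) = (-3165 + (-2/222 + 3066))/((½)*(-1/87) - 11985) = (-3165 + ((1/222)*(-2) + 3066))/(-1/174 - 11985) = (-3165 + (-1/111 + 3066))/(-2085391/174) = (-3165 + 340325/111)*(-174/2085391) = -10990/111*(-174/2085391) = 91060/11022781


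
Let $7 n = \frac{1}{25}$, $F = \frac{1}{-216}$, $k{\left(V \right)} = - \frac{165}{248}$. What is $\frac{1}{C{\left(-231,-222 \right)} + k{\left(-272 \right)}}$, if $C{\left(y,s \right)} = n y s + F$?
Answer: $\frac{83700}{24471373} \approx 0.0034203$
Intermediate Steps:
$k{\left(V \right)} = - \frac{165}{248}$ ($k{\left(V \right)} = \left(-165\right) \frac{1}{248} = - \frac{165}{248}$)
$F = - \frac{1}{216} \approx -0.0046296$
$n = \frac{1}{175}$ ($n = \frac{1}{7 \cdot 25} = \frac{1}{7} \cdot \frac{1}{25} = \frac{1}{175} \approx 0.0057143$)
$C{\left(y,s \right)} = - \frac{1}{216} + \frac{s y}{175}$ ($C{\left(y,s \right)} = \frac{y}{175} s - \frac{1}{216} = \frac{s y}{175} - \frac{1}{216} = - \frac{1}{216} + \frac{s y}{175}$)
$\frac{1}{C{\left(-231,-222 \right)} + k{\left(-272 \right)}} = \frac{1}{\left(- \frac{1}{216} + \frac{1}{175} \left(-222\right) \left(-231\right)\right) - \frac{165}{248}} = \frac{1}{\left(- \frac{1}{216} + \frac{7326}{25}\right) - \frac{165}{248}} = \frac{1}{\frac{1582391}{5400} - \frac{165}{248}} = \frac{1}{\frac{24471373}{83700}} = \frac{83700}{24471373}$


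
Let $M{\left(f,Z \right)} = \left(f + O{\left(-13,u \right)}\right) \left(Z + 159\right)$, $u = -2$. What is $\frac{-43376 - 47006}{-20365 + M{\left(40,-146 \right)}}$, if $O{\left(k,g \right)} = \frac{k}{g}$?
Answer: $\frac{180764}{39521} \approx 4.5739$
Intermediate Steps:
$M{\left(f,Z \right)} = \left(159 + Z\right) \left(\frac{13}{2} + f\right)$ ($M{\left(f,Z \right)} = \left(f - \frac{13}{-2}\right) \left(Z + 159\right) = \left(f - - \frac{13}{2}\right) \left(159 + Z\right) = \left(f + \frac{13}{2}\right) \left(159 + Z\right) = \left(\frac{13}{2} + f\right) \left(159 + Z\right) = \left(159 + Z\right) \left(\frac{13}{2} + f\right)$)
$\frac{-43376 - 47006}{-20365 + M{\left(40,-146 \right)}} = \frac{-43376 - 47006}{-20365 + \left(\frac{2067}{2} + 159 \cdot 40 + \frac{13}{2} \left(-146\right) - 5840\right)} = - \frac{90382}{-20365 + \left(\frac{2067}{2} + 6360 - 949 - 5840\right)} = - \frac{90382}{-20365 + \frac{1209}{2}} = - \frac{90382}{- \frac{39521}{2}} = \left(-90382\right) \left(- \frac{2}{39521}\right) = \frac{180764}{39521}$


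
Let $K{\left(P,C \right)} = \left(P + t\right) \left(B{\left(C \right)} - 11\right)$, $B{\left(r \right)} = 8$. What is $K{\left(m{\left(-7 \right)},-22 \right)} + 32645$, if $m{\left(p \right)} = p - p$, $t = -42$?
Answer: $32771$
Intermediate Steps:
$m{\left(p \right)} = 0$
$K{\left(P,C \right)} = 126 - 3 P$ ($K{\left(P,C \right)} = \left(P - 42\right) \left(8 - 11\right) = \left(-42 + P\right) \left(-3\right) = 126 - 3 P$)
$K{\left(m{\left(-7 \right)},-22 \right)} + 32645 = \left(126 - 0\right) + 32645 = \left(126 + 0\right) + 32645 = 126 + 32645 = 32771$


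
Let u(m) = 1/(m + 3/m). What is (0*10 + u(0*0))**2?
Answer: 0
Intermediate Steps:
(0*10 + u(0*0))**2 = (0*10 + (0*0)/(3 + (0*0)**2))**2 = (0 + 0/(3 + 0**2))**2 = (0 + 0/(3 + 0))**2 = (0 + 0/3)**2 = (0 + 0*(1/3))**2 = (0 + 0)**2 = 0**2 = 0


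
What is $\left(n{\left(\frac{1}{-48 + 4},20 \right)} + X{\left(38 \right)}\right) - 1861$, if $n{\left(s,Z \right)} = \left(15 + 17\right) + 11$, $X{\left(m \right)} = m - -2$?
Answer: $-1778$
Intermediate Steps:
$X{\left(m \right)} = 2 + m$ ($X{\left(m \right)} = m + 2 = 2 + m$)
$n{\left(s,Z \right)} = 43$ ($n{\left(s,Z \right)} = 32 + 11 = 43$)
$\left(n{\left(\frac{1}{-48 + 4},20 \right)} + X{\left(38 \right)}\right) - 1861 = \left(43 + \left(2 + 38\right)\right) - 1861 = \left(43 + 40\right) - 1861 = 83 - 1861 = -1778$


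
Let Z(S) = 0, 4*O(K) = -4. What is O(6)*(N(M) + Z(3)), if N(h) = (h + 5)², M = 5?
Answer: -100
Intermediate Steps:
O(K) = -1 (O(K) = (¼)*(-4) = -1)
N(h) = (5 + h)²
O(6)*(N(M) + Z(3)) = -((5 + 5)² + 0) = -(10² + 0) = -(100 + 0) = -1*100 = -100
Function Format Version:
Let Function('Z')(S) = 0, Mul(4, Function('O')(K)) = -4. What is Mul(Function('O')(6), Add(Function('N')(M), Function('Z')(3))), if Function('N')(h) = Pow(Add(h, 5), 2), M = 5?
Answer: -100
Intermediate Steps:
Function('O')(K) = -1 (Function('O')(K) = Mul(Rational(1, 4), -4) = -1)
Function('N')(h) = Pow(Add(5, h), 2)
Mul(Function('O')(6), Add(Function('N')(M), Function('Z')(3))) = Mul(-1, Add(Pow(Add(5, 5), 2), 0)) = Mul(-1, Add(Pow(10, 2), 0)) = Mul(-1, Add(100, 0)) = Mul(-1, 100) = -100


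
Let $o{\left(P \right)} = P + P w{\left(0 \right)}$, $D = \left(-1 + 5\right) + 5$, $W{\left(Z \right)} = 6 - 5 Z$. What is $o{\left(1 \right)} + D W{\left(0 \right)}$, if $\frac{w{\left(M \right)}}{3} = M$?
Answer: $55$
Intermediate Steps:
$w{\left(M \right)} = 3 M$
$D = 9$ ($D = 4 + 5 = 9$)
$o{\left(P \right)} = P$ ($o{\left(P \right)} = P + P 3 \cdot 0 = P + P 0 = P + 0 = P$)
$o{\left(1 \right)} + D W{\left(0 \right)} = 1 + 9 \left(6 - 0\right) = 1 + 9 \left(6 + 0\right) = 1 + 9 \cdot 6 = 1 + 54 = 55$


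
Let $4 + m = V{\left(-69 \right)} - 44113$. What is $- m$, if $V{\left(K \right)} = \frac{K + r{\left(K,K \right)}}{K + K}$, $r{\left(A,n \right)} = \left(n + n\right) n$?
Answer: $\frac{88371}{2} \approx 44186.0$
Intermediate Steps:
$r{\left(A,n \right)} = 2 n^{2}$ ($r{\left(A,n \right)} = 2 n n = 2 n^{2}$)
$V{\left(K \right)} = \frac{K + 2 K^{2}}{2 K}$ ($V{\left(K \right)} = \frac{K + 2 K^{2}}{K + K} = \frac{K + 2 K^{2}}{2 K}$)
$m = - \frac{88371}{2}$ ($m = -4 + \left(\left(\frac{1}{2} - 69\right) - 44113\right) = -4 - \frac{88363}{2} = - \frac{88371}{2} \approx -44186.0$)
$- m = \left(-1\right) \left(- \frac{88371}{2}\right) = \frac{88371}{2}$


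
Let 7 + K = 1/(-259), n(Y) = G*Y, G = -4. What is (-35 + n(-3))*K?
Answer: 41722/259 ≈ 161.09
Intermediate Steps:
n(Y) = -4*Y
K = -1814/259 (K = -7 + 1/(-259) = -7 - 1/259 = -1814/259 ≈ -7.0039)
(-35 + n(-3))*K = (-35 - 4*(-3))*(-1814/259) = (-35 + 12)*(-1814/259) = -23*(-1814/259) = 41722/259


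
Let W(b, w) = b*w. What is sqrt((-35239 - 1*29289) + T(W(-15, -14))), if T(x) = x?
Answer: I*sqrt(64318) ≈ 253.61*I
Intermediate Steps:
sqrt((-35239 - 1*29289) + T(W(-15, -14))) = sqrt((-35239 - 1*29289) - 15*(-14)) = sqrt((-35239 - 29289) + 210) = sqrt(-64528 + 210) = sqrt(-64318) = I*sqrt(64318)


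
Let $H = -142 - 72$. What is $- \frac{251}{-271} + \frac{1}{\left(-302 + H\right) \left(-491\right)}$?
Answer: $\frac{63592627}{68659476} \approx 0.9262$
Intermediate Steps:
$H = -214$
$- \frac{251}{-271} + \frac{1}{\left(-302 + H\right) \left(-491\right)} = - \frac{251}{-271} + \frac{1}{\left(-302 - 214\right) \left(-491\right)} = \left(-251\right) \left(- \frac{1}{271}\right) + \frac{1}{-516} \left(- \frac{1}{491}\right) = \frac{251}{271} - - \frac{1}{253356} = \frac{251}{271} + \frac{1}{253356} = \frac{63592627}{68659476}$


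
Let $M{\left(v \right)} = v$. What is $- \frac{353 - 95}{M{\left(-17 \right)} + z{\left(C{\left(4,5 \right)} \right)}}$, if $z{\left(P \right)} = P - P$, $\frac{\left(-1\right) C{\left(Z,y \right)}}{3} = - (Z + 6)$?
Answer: $\frac{258}{17} \approx 15.176$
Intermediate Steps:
$C{\left(Z,y \right)} = 18 + 3 Z$ ($C{\left(Z,y \right)} = - 3 \left(- (Z + 6)\right) = - 3 \left(- (6 + Z)\right) = - 3 \left(-6 - Z\right) = 18 + 3 Z$)
$z{\left(P \right)} = 0$
$- \frac{353 - 95}{M{\left(-17 \right)} + z{\left(C{\left(4,5 \right)} \right)}} = - \frac{353 - 95}{-17 + 0} = - \frac{258}{-17} = - \frac{258 \left(-1\right)}{17} = \left(-1\right) \left(- \frac{258}{17}\right) = \frac{258}{17}$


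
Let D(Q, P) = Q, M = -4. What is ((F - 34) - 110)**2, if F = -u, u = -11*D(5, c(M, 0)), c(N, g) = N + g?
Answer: 7921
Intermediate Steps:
u = -55 (u = -11*5 = -55)
F = 55 (F = -1*(-55) = 55)
((F - 34) - 110)**2 = ((55 - 34) - 110)**2 = (21 - 110)**2 = (-89)**2 = 7921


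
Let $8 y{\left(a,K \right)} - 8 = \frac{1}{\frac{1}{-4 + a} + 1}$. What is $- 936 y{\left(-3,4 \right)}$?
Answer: $- \frac{2145}{2} \approx -1072.5$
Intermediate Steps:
$y{\left(a,K \right)} = 1 + \frac{1}{8 \left(1 + \frac{1}{-4 + a}\right)}$ ($y{\left(a,K \right)} = 1 + \frac{1}{8 \left(\frac{1}{-4 + a} + 1\right)} = 1 + \frac{1}{8 \left(1 + \frac{1}{-4 + a}\right)}$)
$- 936 y{\left(-3,4 \right)} = - 936 \frac{-28 + 9 \left(-3\right)}{8 \left(-3 - 3\right)} = - 936 \frac{-28 - 27}{8 \left(-6\right)} = - 936 \cdot \frac{1}{8} \left(- \frac{1}{6}\right) \left(-55\right) = \left(-936\right) \frac{55}{48} = - \frac{2145}{2}$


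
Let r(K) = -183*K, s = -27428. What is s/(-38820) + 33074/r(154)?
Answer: -7096622/15194795 ≈ -0.46704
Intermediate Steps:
s/(-38820) + 33074/r(154) = -27428/(-38820) + 33074/((-183*154)) = -27428*(-1/38820) + 33074/(-28182) = 6857/9705 + 33074*(-1/28182) = 6857/9705 - 16537/14091 = -7096622/15194795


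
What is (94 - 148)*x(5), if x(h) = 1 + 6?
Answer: -378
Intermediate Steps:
x(h) = 7
(94 - 148)*x(5) = (94 - 148)*7 = -54*7 = -378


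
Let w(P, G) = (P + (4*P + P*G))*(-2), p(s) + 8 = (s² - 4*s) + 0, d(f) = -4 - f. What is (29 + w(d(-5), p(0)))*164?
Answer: 5740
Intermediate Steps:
p(s) = -8 + s² - 4*s (p(s) = -8 + ((s² - 4*s) + 0) = -8 + (s² - 4*s) = -8 + s² - 4*s)
w(P, G) = -10*P - 2*G*P (w(P, G) = (P + (4*P + G*P))*(-2) = (5*P + G*P)*(-2) = -10*P - 2*G*P)
(29 + w(d(-5), p(0)))*164 = (29 - 2*(-4 - 1*(-5))*(5 + (-8 + 0² - 4*0)))*164 = (29 - 2*(-4 + 5)*(5 + (-8 + 0 + 0)))*164 = (29 - 2*1*(5 - 8))*164 = (29 - 2*1*(-3))*164 = (29 + 6)*164 = 35*164 = 5740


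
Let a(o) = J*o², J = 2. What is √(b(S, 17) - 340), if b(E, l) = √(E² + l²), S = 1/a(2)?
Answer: √(-5440 + 2*√18497)/4 ≈ 17.972*I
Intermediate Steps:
a(o) = 2*o²
S = ⅛ (S = 1/(2*2²) = 1/(2*4) = 1/8 = ⅛ ≈ 0.12500)
√(b(S, 17) - 340) = √(√((⅛)² + 17²) - 340) = √(√(1/64 + 289) - 340) = √(√(18497/64) - 340) = √(√18497/8 - 340) = √(-340 + √18497/8)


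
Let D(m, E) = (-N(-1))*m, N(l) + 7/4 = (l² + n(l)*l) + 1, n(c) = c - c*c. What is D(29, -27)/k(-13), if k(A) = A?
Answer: 261/52 ≈ 5.0192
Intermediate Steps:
n(c) = c - c²
N(l) = -¾ + l² + l²*(1 - l) (N(l) = -7/4 + ((l² + (l*(1 - l))*l) + 1) = -7/4 + ((l² + l²*(1 - l)) + 1) = -7/4 + (1 + l² + l²*(1 - l)) = -¾ + l² + l²*(1 - l))
D(m, E) = -9*m/4 (D(m, E) = (-(-¾ - 1*(-1)³ + 2*(-1)²))*m = (-(-¾ - 1*(-1) + 2*1))*m = (-(-¾ + 1 + 2))*m = (-1*9/4)*m = -9*m/4)
D(29, -27)/k(-13) = -9/4*29/(-13) = -261/4*(-1/13) = 261/52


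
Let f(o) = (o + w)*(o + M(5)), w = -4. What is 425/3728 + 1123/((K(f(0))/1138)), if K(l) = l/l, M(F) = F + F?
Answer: 4764287497/3728 ≈ 1.2780e+6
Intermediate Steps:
M(F) = 2*F
f(o) = (-4 + o)*(10 + o) (f(o) = (o - 4)*(o + 2*5) = (-4 + o)*(o + 10) = (-4 + o)*(10 + o))
K(l) = 1
425/3728 + 1123/((K(f(0))/1138)) = 425/3728 + 1123/((1/1138)) = 425*(1/3728) + 1123/((1*(1/1138))) = 425/3728 + 1123/(1/1138) = 425/3728 + 1123*1138 = 425/3728 + 1277974 = 4764287497/3728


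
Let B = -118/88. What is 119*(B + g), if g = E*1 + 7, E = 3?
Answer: 45339/44 ≈ 1030.4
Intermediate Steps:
g = 10 (g = 3*1 + 7 = 3 + 7 = 10)
B = -59/44 (B = -118*1/88 = -59/44 ≈ -1.3409)
119*(B + g) = 119*(-59/44 + 10) = 119*(381/44) = 45339/44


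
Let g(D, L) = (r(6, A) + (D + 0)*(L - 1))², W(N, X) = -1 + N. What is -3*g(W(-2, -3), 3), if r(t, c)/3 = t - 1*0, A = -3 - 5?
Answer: -432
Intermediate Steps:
A = -8
r(t, c) = 3*t (r(t, c) = 3*(t - 1*0) = 3*(t + 0) = 3*t)
g(D, L) = (18 + D*(-1 + L))² (g(D, L) = (3*6 + (D + 0)*(L - 1))² = (18 + D*(-1 + L))²)
-3*g(W(-2, -3), 3) = -3*(18 - (-1 - 2) + (-1 - 2)*3)² = -3*(18 - 1*(-3) - 3*3)² = -3*(18 + 3 - 9)² = -3*12² = -3*144 = -432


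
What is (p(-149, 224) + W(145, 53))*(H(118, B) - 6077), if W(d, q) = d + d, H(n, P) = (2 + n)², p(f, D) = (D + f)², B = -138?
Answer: 49230545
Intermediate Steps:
W(d, q) = 2*d
(p(-149, 224) + W(145, 53))*(H(118, B) - 6077) = ((224 - 149)² + 2*145)*((2 + 118)² - 6077) = (75² + 290)*(120² - 6077) = (5625 + 290)*(14400 - 6077) = 5915*8323 = 49230545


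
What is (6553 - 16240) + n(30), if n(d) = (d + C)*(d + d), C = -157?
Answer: -17307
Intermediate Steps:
n(d) = 2*d*(-157 + d) (n(d) = (d - 157)*(d + d) = (-157 + d)*(2*d) = 2*d*(-157 + d))
(6553 - 16240) + n(30) = (6553 - 16240) + 2*30*(-157 + 30) = -9687 + 2*30*(-127) = -9687 - 7620 = -17307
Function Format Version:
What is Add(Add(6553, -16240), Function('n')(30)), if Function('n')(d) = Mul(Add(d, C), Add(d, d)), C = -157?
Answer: -17307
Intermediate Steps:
Function('n')(d) = Mul(2, d, Add(-157, d)) (Function('n')(d) = Mul(Add(d, -157), Add(d, d)) = Mul(Add(-157, d), Mul(2, d)) = Mul(2, d, Add(-157, d)))
Add(Add(6553, -16240), Function('n')(30)) = Add(Add(6553, -16240), Mul(2, 30, Add(-157, 30))) = Add(-9687, Mul(2, 30, -127)) = Add(-9687, -7620) = -17307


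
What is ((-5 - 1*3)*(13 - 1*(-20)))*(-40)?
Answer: 10560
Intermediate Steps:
((-5 - 1*3)*(13 - 1*(-20)))*(-40) = ((-5 - 3)*(13 + 20))*(-40) = -8*33*(-40) = -264*(-40) = 10560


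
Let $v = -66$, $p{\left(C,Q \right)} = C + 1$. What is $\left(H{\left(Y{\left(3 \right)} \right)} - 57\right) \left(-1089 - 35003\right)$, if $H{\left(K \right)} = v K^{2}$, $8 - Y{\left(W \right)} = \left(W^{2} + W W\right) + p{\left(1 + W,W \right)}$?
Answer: $538023444$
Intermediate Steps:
$p{\left(C,Q \right)} = 1 + C$
$Y{\left(W \right)} = 6 - W - 2 W^{2}$ ($Y{\left(W \right)} = 8 - \left(\left(W^{2} + W W\right) + \left(1 + \left(1 + W\right)\right)\right) = 8 - \left(\left(W^{2} + W^{2}\right) + \left(2 + W\right)\right) = 8 - \left(2 W^{2} + \left(2 + W\right)\right) = 8 - \left(2 + W + 2 W^{2}\right) = 6 - W - 2 W^{2}$)
$H{\left(K \right)} = - 66 K^{2}$
$\left(H{\left(Y{\left(3 \right)} \right)} - 57\right) \left(-1089 - 35003\right) = \left(- 66 \left(6 - 3 - 2 \cdot 3^{2}\right)^{2} - 57\right) \left(-1089 - 35003\right) = \left(- 66 \left(6 - 3 - 18\right)^{2} - 57\right) \left(-36092\right) = \left(- 66 \left(-15\right)^{2} - 57\right) \left(-36092\right) = \left(\left(-66\right) 225 - 57\right) \left(-36092\right) = \left(-14850 - 57\right) \left(-36092\right) = \left(-14907\right) \left(-36092\right) = 538023444$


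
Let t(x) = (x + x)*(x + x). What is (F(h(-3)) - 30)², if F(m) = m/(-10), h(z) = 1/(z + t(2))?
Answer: 15217801/16900 ≈ 900.46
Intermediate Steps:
t(x) = 4*x² (t(x) = (2*x)*(2*x) = 4*x²)
h(z) = 1/(16 + z) (h(z) = 1/(z + 4*2²) = 1/(z + 4*4) = 1/(z + 16) = 1/(16 + z))
F(m) = -m/10 (F(m) = m*(-⅒) = -m/10)
(F(h(-3)) - 30)² = (-1/(10*(16 - 3)) - 30)² = (-⅒/13 - 30)² = (-⅒*1/13 - 30)² = (-1/130 - 30)² = (-3901/130)² = 15217801/16900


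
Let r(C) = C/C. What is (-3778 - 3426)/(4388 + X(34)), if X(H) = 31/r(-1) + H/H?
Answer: -1801/1105 ≈ -1.6299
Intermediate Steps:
r(C) = 1
X(H) = 32 (X(H) = 31/1 + H/H = 31*1 + 1 = 31 + 1 = 32)
(-3778 - 3426)/(4388 + X(34)) = (-3778 - 3426)/(4388 + 32) = -7204/4420 = -7204*1/4420 = -1801/1105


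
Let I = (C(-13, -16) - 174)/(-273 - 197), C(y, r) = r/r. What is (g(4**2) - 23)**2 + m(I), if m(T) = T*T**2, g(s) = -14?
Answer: 142138864717/103823000 ≈ 1369.1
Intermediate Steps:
C(y, r) = 1
I = 173/470 (I = (1 - 174)/(-273 - 197) = -173/(-470) = -173*(-1/470) = 173/470 ≈ 0.36808)
m(T) = T**3
(g(4**2) - 23)**2 + m(I) = (-14 - 23)**2 + (173/470)**3 = (-37)**2 + 5177717/103823000 = 1369 + 5177717/103823000 = 142138864717/103823000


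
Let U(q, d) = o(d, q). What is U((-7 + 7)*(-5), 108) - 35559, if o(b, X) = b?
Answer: -35451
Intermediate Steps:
U(q, d) = d
U((-7 + 7)*(-5), 108) - 35559 = 108 - 35559 = -35451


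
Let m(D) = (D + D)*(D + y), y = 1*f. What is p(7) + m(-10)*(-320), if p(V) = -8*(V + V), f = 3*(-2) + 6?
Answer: -64112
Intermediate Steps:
f = 0 (f = -6 + 6 = 0)
p(V) = -16*V
y = 0 (y = 1*0 = 0)
m(D) = 2*D² (m(D) = (D + D)*(D + 0) = (2*D)*D = 2*D²)
p(7) + m(-10)*(-320) = -16*7 + (2*(-10)²)*(-320) = -112 + (2*100)*(-320) = -112 + 200*(-320) = -112 - 64000 = -64112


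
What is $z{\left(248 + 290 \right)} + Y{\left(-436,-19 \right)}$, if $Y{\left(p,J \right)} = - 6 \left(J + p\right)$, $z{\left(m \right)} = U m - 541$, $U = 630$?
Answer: $341129$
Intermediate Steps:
$z{\left(m \right)} = -541 + 630 m$ ($z{\left(m \right)} = 630 m - 541 = -541 + 630 m$)
$Y{\left(p,J \right)} = - 6 J - 6 p$
$z{\left(248 + 290 \right)} + Y{\left(-436,-19 \right)} = \left(-541 + 630 \left(248 + 290\right)\right) - -2730 = \left(-541 + 630 \cdot 538\right) + \left(114 + 2616\right) = \left(-541 + 338940\right) + 2730 = 338399 + 2730 = 341129$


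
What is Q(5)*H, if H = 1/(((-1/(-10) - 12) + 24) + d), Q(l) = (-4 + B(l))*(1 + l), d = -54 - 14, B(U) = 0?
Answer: 240/559 ≈ 0.42934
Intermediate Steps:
d = -68
Q(l) = -4 - 4*l (Q(l) = (-4 + 0)*(1 + l) = -4*(1 + l) = -4 - 4*l)
H = -10/559 (H = 1/(((-1/(-10) - 12) + 24) - 68) = 1/(((-1*(-⅒) - 12) + 24) - 68) = 1/(((⅒ - 12) + 24) - 68) = 1/((-119/10 + 24) - 68) = 1/(121/10 - 68) = 1/(-559/10) = -10/559 ≈ -0.017889)
Q(5)*H = (-4 - 4*5)*(-10/559) = (-4 - 20)*(-10/559) = -24*(-10/559) = 240/559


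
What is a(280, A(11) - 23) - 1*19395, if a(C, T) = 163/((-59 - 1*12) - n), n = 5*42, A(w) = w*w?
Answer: -5450158/281 ≈ -19396.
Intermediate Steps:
A(w) = w**2
n = 210
a(C, T) = -163/281 (a(C, T) = 163/((-59 - 1*12) - 1*210) = 163/((-59 - 12) - 210) = 163/(-71 - 210) = 163/(-281) = 163*(-1/281) = -163/281)
a(280, A(11) - 23) - 1*19395 = -163/281 - 1*19395 = -163/281 - 19395 = -5450158/281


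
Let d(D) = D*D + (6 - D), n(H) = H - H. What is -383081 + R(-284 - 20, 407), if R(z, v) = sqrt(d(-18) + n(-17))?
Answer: -383081 + 2*sqrt(87) ≈ -3.8306e+5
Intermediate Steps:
n(H) = 0
d(D) = 6 + D**2 - D (d(D) = D**2 + (6 - D) = 6 + D**2 - D)
R(z, v) = 2*sqrt(87) (R(z, v) = sqrt((6 + (-18)**2 - 1*(-18)) + 0) = sqrt((6 + 324 + 18) + 0) = sqrt(348 + 0) = sqrt(348) = 2*sqrt(87))
-383081 + R(-284 - 20, 407) = -383081 + 2*sqrt(87)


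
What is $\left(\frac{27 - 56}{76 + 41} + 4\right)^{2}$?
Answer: $\frac{192721}{13689} \approx 14.079$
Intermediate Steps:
$\left(\frac{27 - 56}{76 + 41} + 4\right)^{2} = \left(- \frac{29}{117} + 4\right)^{2} = \left(\frac{439}{117}\right)^{2} = \frac{192721}{13689}$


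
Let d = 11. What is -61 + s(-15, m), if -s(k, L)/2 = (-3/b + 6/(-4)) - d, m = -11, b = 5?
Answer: -174/5 ≈ -34.800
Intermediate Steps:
s(k, L) = 131/5 (s(k, L) = -2*((-3/5 + 6/(-4)) - 1*11) = -2*((-3*⅕ + 6*(-¼)) - 11) = -2*((-⅗ - 3/2) - 11) = -2*(-21/10 - 11) = -2*(-131/10) = 131/5)
-61 + s(-15, m) = -61 + 131/5 = -174/5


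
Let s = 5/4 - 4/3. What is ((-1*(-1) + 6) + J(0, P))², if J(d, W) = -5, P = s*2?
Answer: 4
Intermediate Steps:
s = -1/12 (s = 5*(¼) - 4*⅓ = 5/4 - 4/3 = -1/12 ≈ -0.083333)
P = -⅙ (P = -1/12*2 = -⅙ ≈ -0.16667)
((-1*(-1) + 6) + J(0, P))² = ((-1*(-1) + 6) - 5)² = ((1 + 6) - 5)² = (7 - 5)² = 2² = 4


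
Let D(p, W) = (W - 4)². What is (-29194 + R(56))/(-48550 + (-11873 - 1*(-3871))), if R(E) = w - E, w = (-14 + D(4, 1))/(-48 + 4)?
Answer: 1286995/2488288 ≈ 0.51722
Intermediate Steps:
D(p, W) = (-4 + W)²
w = 5/44 (w = (-14 + (-4 + 1)²)/(-48 + 4) = (-14 + (-3)²)/(-44) = (-14 + 9)*(-1/44) = -5*(-1/44) = 5/44 ≈ 0.11364)
R(E) = 5/44 - E
(-29194 + R(56))/(-48550 + (-11873 - 1*(-3871))) = (-29194 + (5/44 - 1*56))/(-48550 + (-11873 - 1*(-3871))) = (-29194 + (5/44 - 56))/(-48550 + (-11873 + 3871)) = (-29194 - 2459/44)/(-48550 - 8002) = -1286995/44/(-56552) = -1286995/44*(-1/56552) = 1286995/2488288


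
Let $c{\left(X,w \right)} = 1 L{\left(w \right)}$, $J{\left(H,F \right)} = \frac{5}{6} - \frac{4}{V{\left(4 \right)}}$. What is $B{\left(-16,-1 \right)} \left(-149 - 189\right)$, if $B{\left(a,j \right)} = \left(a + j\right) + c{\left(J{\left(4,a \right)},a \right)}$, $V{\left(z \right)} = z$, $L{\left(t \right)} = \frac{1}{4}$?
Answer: $\frac{11323}{2} \approx 5661.5$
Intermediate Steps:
$L{\left(t \right)} = \frac{1}{4}$
$J{\left(H,F \right)} = - \frac{1}{6}$ ($J{\left(H,F \right)} = \frac{5}{6} - \frac{4}{4} = 5 \cdot \frac{1}{6} - 1 = \frac{5}{6} - 1 = - \frac{1}{6}$)
$c{\left(X,w \right)} = \frac{1}{4}$ ($c{\left(X,w \right)} = 1 \cdot \frac{1}{4} = \frac{1}{4}$)
$B{\left(a,j \right)} = \frac{1}{4} + a + j$ ($B{\left(a,j \right)} = \left(a + j\right) + \frac{1}{4} = \frac{1}{4} + a + j$)
$B{\left(-16,-1 \right)} \left(-149 - 189\right) = \left(\frac{1}{4} - 16 - 1\right) \left(-149 - 189\right) = \left(- \frac{67}{4}\right) \left(-338\right) = \frac{11323}{2}$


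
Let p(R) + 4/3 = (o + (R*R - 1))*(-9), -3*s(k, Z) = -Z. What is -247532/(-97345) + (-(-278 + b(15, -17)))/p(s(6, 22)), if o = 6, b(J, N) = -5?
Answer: 311177507/154875895 ≈ 2.0092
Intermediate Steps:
s(k, Z) = Z/3 (s(k, Z) = -(-1)*Z/3 = Z/3)
p(R) = -139/3 - 9*R² (p(R) = -4/3 + (6 + (R*R - 1))*(-9) = -4/3 + (6 + (R² - 1))*(-9) = -4/3 + (6 + (-1 + R²))*(-9) = -4/3 + (5 + R²)*(-9) = -4/3 + (-45 - 9*R²) = -139/3 - 9*R²)
-247532/(-97345) + (-(-278 + b(15, -17)))/p(s(6, 22)) = -247532/(-97345) + (-(-278 - 5))/(-139/3 - 9*((⅓)*22)²) = -247532*(-1/97345) + (-1*(-283))/(-139/3 - 9*(22/3)²) = 247532/97345 + 283/(-139/3 - 9*484/9) = 247532/97345 + 283/(-139/3 - 484) = 247532/97345 + 283/(-1591/3) = 247532/97345 + 283*(-3/1591) = 247532/97345 - 849/1591 = 311177507/154875895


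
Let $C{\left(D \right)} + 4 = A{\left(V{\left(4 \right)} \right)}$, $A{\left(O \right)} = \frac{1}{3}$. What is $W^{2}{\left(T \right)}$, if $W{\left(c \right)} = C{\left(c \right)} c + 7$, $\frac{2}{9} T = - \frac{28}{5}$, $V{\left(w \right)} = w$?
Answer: $\frac{247009}{25} \approx 9880.4$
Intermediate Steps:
$A{\left(O \right)} = \frac{1}{3}$
$C{\left(D \right)} = - \frac{11}{3}$ ($C{\left(D \right)} = -4 + \frac{1}{3} = - \frac{11}{3}$)
$T = - \frac{126}{5}$ ($T = \frac{9 \left(- \frac{28}{5}\right)}{2} = \frac{9 \left(\left(-28\right) \frac{1}{5}\right)}{2} = \frac{9}{2} \left(- \frac{28}{5}\right) = - \frac{126}{5} \approx -25.2$)
$W{\left(c \right)} = 7 - \frac{11 c}{3}$ ($W{\left(c \right)} = - \frac{11 c}{3} + 7 = 7 - \frac{11 c}{3}$)
$W^{2}{\left(T \right)} = \left(7 - - \frac{462}{5}\right)^{2} = \left(7 + \frac{462}{5}\right)^{2} = \left(\frac{497}{5}\right)^{2} = \frac{247009}{25}$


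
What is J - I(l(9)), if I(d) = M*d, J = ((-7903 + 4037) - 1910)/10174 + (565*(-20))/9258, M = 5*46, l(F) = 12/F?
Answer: -2421137274/7849241 ≈ -308.46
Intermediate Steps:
M = 230
J = -42110102/23547723 (J = (-3866 - 1910)*(1/10174) - 11300*1/9258 = -5776*1/10174 - 5650/4629 = -2888/5087 - 5650/4629 = -42110102/23547723 ≈ -1.7883)
I(d) = 230*d
J - I(l(9)) = -42110102/23547723 - 230*12/9 = -42110102/23547723 - 230*12*(⅑) = -42110102/23547723 - 230*4/3 = -42110102/23547723 - 1*920/3 = -42110102/23547723 - 920/3 = -2421137274/7849241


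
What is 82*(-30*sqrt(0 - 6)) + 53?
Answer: 53 - 2460*I*sqrt(6) ≈ 53.0 - 6025.7*I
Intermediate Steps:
82*(-30*sqrt(0 - 6)) + 53 = 82*(-30*I*sqrt(6)) + 53 = -2460*I*sqrt(6) + 53 = 53 - 2460*I*sqrt(6)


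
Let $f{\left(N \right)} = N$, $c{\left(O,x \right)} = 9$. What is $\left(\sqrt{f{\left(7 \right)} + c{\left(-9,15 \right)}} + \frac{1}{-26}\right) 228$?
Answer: $\frac{11742}{13} \approx 903.23$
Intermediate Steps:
$\left(\sqrt{f{\left(7 \right)} + c{\left(-9,15 \right)}} + \frac{1}{-26}\right) 228 = \left(\sqrt{7 + 9} + \frac{1}{-26}\right) 228 = \left(\sqrt{16} - \frac{1}{26}\right) 228 = \left(4 - \frac{1}{26}\right) 228 = \frac{103}{26} \cdot 228 = \frac{11742}{13}$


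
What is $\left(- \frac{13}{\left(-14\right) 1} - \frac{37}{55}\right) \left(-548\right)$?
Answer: $- \frac{53978}{385} \approx -140.2$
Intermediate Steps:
$\left(- \frac{13}{\left(-14\right) 1} - \frac{37}{55}\right) \left(-548\right) = \left(- \frac{13}{-14} - \frac{37}{55}\right) \left(-548\right) = \left(\left(-13\right) \left(- \frac{1}{14}\right) - \frac{37}{55}\right) \left(-548\right) = \left(\frac{13}{14} - \frac{37}{55}\right) \left(-548\right) = \frac{197}{770} \left(-548\right) = - \frac{53978}{385}$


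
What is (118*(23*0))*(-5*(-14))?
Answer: 0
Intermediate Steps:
(118*(23*0))*(-5*(-14)) = (118*0)*70 = 0*70 = 0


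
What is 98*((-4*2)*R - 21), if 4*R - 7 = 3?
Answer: -4018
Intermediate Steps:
R = 5/2 (R = 7/4 + (1/4)*3 = 7/4 + 3/4 = 5/2 ≈ 2.5000)
98*((-4*2)*R - 21) = 98*(-4*2*(5/2) - 21) = 98*(-8*5/2 - 21) = 98*(-20 - 21) = 98*(-41) = -4018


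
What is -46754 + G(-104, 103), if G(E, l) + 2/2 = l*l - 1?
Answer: -36147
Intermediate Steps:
G(E, l) = -2 + l**2 (G(E, l) = -1 + (l*l - 1) = -1 + (l**2 - 1) = -1 + (-1 + l**2) = -2 + l**2)
-46754 + G(-104, 103) = -46754 + (-2 + 103**2) = -46754 + (-2 + 10609) = -46754 + 10607 = -36147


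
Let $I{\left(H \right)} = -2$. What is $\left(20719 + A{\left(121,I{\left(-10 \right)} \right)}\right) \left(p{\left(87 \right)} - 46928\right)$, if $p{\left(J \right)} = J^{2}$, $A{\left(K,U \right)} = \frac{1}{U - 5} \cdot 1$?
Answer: $- \frac{5708314488}{7} \approx -8.1547 \cdot 10^{8}$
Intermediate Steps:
$A{\left(K,U \right)} = \frac{1}{-5 + U}$ ($A{\left(K,U \right)} = \frac{1}{-5 + U} 1 = \frac{1}{-5 + U}$)
$\left(20719 + A{\left(121,I{\left(-10 \right)} \right)}\right) \left(p{\left(87 \right)} - 46928\right) = \left(20719 + \frac{1}{-5 - 2}\right) \left(87^{2} - 46928\right) = \left(20719 + \frac{1}{-7}\right) \left(7569 - 46928\right) = \left(20719 - \frac{1}{7}\right) \left(-39359\right) = \frac{145032}{7} \left(-39359\right) = - \frac{5708314488}{7}$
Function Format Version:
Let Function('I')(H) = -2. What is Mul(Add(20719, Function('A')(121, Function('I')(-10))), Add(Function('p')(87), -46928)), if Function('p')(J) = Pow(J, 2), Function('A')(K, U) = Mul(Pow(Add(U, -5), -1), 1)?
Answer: Rational(-5708314488, 7) ≈ -8.1547e+8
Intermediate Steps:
Function('A')(K, U) = Pow(Add(-5, U), -1) (Function('A')(K, U) = Mul(Pow(Add(-5, U), -1), 1) = Pow(Add(-5, U), -1))
Mul(Add(20719, Function('A')(121, Function('I')(-10))), Add(Function('p')(87), -46928)) = Mul(Add(20719, Pow(Add(-5, -2), -1)), Add(Pow(87, 2), -46928)) = Mul(Add(20719, Pow(-7, -1)), Add(7569, -46928)) = Mul(Add(20719, Rational(-1, 7)), -39359) = Mul(Rational(145032, 7), -39359) = Rational(-5708314488, 7)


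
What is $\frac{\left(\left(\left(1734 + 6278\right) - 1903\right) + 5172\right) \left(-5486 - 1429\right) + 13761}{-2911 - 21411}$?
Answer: $\frac{38997177}{12161} \approx 3206.7$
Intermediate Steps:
$\frac{\left(\left(\left(1734 + 6278\right) - 1903\right) + 5172\right) \left(-5486 - 1429\right) + 13761}{-2911 - 21411} = \frac{\left(\left(8012 - 1903\right) + 5172\right) \left(-6915\right) + 13761}{-24322} = \left(\left(6109 + 5172\right) \left(-6915\right) + 13761\right) \left(- \frac{1}{24322}\right) = \left(11281 \left(-6915\right) + 13761\right) \left(- \frac{1}{24322}\right) = \left(-78008115 + 13761\right) \left(- \frac{1}{24322}\right) = \left(-77994354\right) \left(- \frac{1}{24322}\right) = \frac{38997177}{12161}$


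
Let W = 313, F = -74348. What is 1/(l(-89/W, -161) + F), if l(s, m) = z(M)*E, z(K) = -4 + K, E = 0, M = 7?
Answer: -1/74348 ≈ -1.3450e-5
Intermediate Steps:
l(s, m) = 0 (l(s, m) = (-4 + 7)*0 = 3*0 = 0)
1/(l(-89/W, -161) + F) = 1/(0 - 74348) = 1/(-74348) = -1/74348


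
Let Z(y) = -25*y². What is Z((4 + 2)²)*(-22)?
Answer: 712800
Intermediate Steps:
Z((4 + 2)²)*(-22) = -25*(4 + 2)⁴*(-22) = -25*(6²)²*(-22) = -25*36²*(-22) = -25*1296*(-22) = -32400*(-22) = 712800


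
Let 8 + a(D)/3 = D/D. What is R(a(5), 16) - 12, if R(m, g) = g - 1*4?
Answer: 0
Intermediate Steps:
a(D) = -21 (a(D) = -24 + 3*(D/D) = -24 + 3*1 = -24 + 3 = -21)
R(m, g) = -4 + g (R(m, g) = g - 4 = -4 + g)
R(a(5), 16) - 12 = (-4 + 16) - 12 = 12 - 12 = 0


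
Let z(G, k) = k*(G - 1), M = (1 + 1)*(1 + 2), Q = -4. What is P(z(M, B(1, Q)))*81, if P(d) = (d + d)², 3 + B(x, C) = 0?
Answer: 72900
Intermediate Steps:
M = 6 (M = 2*3 = 6)
B(x, C) = -3 (B(x, C) = -3 + 0 = -3)
z(G, k) = k*(-1 + G)
P(d) = 4*d² (P(d) = (2*d)² = 4*d²)
P(z(M, B(1, Q)))*81 = (4*(-3*(-1 + 6))²)*81 = (4*(-3*5)²)*81 = (4*(-15)²)*81 = (4*225)*81 = 900*81 = 72900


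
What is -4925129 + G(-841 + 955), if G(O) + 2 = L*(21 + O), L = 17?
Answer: -4922836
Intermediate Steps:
G(O) = 355 + 17*O (G(O) = -2 + 17*(21 + O) = -2 + (357 + 17*O) = 355 + 17*O)
-4925129 + G(-841 + 955) = -4925129 + (355 + 17*(-841 + 955)) = -4925129 + (355 + 17*114) = -4925129 + (355 + 1938) = -4925129 + 2293 = -4922836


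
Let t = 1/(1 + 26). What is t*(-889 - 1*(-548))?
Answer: -341/27 ≈ -12.630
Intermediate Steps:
t = 1/27 ≈ 0.037037
t*(-889 - 1*(-548)) = (-889 - 1*(-548))/27 = (-889 + 548)/27 = (1/27)*(-341) = -341/27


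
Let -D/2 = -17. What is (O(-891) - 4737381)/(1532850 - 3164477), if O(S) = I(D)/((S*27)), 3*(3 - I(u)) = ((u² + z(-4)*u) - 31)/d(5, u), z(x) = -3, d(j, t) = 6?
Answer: 683803047979/235512304434 ≈ 2.9035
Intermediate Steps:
D = 34 (D = -2*(-17) = 34)
I(u) = 85/18 - u²/18 + u/6 (I(u) = 3 - ((u² - 3*u) - 31)/(3*6) = 3 - (-31 + u² - 3*u)/(3*6) = 3 - (-31/6 - u/2 + u²/6)/3 = 3 + (31/18 - u²/18 + u/6) = 85/18 - u²/18 + u/6)
O(S) = -323/(162*S) (O(S) = (85/18 - 1/18*34² + (⅙)*34)/((S*27)) = (85/18 - 1/18*1156 + 17/3)/((27*S)) = (85/18 - 578/9 + 17/3)*(1/(27*S)) = -323/(162*S))
(O(-891) - 4737381)/(1532850 - 3164477) = (-323/162/(-891) - 4737381)/(1532850 - 3164477) = (-323/162*(-1/891) - 4737381)/(-1631627) = (323/144342 - 4737381)*(-1/1631627) = -683803047979/144342*(-1/1631627) = 683803047979/235512304434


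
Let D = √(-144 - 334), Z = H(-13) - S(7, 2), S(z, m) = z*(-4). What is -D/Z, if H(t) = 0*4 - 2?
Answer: -I*√478/26 ≈ -0.84089*I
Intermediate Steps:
S(z, m) = -4*z
H(t) = -2 (H(t) = 0 - 2 = -2)
Z = 26 (Z = -2 - (-4)*7 = -2 - 1*(-28) = -2 + 28 = 26)
D = I*√478 (D = √(-478) = I*√478 ≈ 21.863*I)
-D/Z = -I*√478/26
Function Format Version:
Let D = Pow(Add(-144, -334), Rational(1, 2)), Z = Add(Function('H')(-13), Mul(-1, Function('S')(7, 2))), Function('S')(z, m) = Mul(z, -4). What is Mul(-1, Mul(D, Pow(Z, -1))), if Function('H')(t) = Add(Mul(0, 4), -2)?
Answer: Mul(Rational(-1, 26), I, Pow(478, Rational(1, 2))) ≈ Mul(-0.84089, I)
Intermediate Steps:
Function('S')(z, m) = Mul(-4, z)
Function('H')(t) = -2 (Function('H')(t) = Add(0, -2) = -2)
Z = 26 (Z = Add(-2, Mul(-1, Mul(-4, 7))) = Add(-2, Mul(-1, -28)) = Add(-2, 28) = 26)
D = Mul(I, Pow(478, Rational(1, 2))) (D = Pow(-478, Rational(1, 2)) = Mul(I, Pow(478, Rational(1, 2))) ≈ Mul(21.863, I))
Mul(-1, Mul(D, Pow(Z, -1))) = Mul(-1, Mul(Mul(I, Pow(478, Rational(1, 2))), Pow(26, -1))) = Mul(-1, Mul(Mul(I, Pow(478, Rational(1, 2))), Rational(1, 26))) = Mul(-1, Mul(Rational(1, 26), I, Pow(478, Rational(1, 2)))) = Mul(Rational(-1, 26), I, Pow(478, Rational(1, 2)))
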